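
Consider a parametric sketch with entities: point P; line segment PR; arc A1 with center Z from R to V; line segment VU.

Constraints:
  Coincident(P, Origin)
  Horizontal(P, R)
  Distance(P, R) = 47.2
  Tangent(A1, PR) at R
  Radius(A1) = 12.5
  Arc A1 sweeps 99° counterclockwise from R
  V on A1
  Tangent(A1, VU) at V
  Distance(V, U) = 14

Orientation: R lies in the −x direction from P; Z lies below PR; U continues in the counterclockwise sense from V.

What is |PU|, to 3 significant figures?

64.0

P is at the origin; P and R share the same y with |PR| = 47.2 and R on the −x side, so R = (-47.2, 0.00). Tangency of A1 to PR means the radius ZR is perpendicular to PR, so Z = R + (0, -12.5) = (-47.2, -12.5). On A1, R sits at bearing 90° from Z; a 99° counterclockwise sweep puts V at bearing 189°, so V = Z + 12.5·(cos 189°, sin 189°) = (-59.5, -14.5). Since A1 is tangent to VU there, ZV ⟂ VU, so VU runs along (−sin 189°, cos 189°); with |VU| = 14.0, U = (-57.4, -28.3). Then |PU| = |U − P| = 64.0.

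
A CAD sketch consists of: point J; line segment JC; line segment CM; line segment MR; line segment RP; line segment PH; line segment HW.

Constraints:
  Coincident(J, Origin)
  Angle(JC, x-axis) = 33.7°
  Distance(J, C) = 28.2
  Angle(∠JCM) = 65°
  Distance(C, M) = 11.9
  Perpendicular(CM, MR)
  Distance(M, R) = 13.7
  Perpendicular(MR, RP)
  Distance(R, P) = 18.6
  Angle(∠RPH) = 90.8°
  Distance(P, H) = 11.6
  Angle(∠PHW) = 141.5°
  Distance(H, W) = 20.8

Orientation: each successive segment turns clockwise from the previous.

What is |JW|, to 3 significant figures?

40.4

J is at the origin; JC runs at 33.7° with length 28.2, so C = (23.5, 15.6). ∠JCM = 65.0° gives CM at -81.3° from the x-axis; with |CM| = 11.9, M = (25.3, 3.88). The perpendicularity gives MR at right angles to CM, so MR runs at -171°; with |MR| = 13.7, R = (11.7, 1.81). The perpendicularity gives RP at right angles to MR, so RP runs at 98.7°; with |RP| = 18.6, P = (8.91, 20.2). ∠RPH = 90.8° gives PH at 9.50° from the x-axis; with |PH| = 11.6, H = (20.3, 22.1). ∠PHW = 141.5° gives HW at -29.0° from the x-axis; with |HW| = 20.8, W = (38.5, 12.0). Then |JW| = |W − J| = 40.4.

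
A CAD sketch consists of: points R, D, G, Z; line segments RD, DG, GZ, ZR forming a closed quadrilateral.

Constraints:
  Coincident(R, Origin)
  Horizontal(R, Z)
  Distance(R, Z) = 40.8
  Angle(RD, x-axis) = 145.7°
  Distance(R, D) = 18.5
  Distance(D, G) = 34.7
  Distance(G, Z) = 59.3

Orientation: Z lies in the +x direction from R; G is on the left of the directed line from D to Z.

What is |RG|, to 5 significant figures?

42.066

R is at the origin; RZ is horizontal with |RZ| = 40.8 and Z in +x, so Z = (40.8, 0). RD runs at 145.7° with |RD| = 18.5, so D = (-15.283, 10.425). G is determined by |DG| = 34.7 and |GZ| = 59.3 together: it lies at the intersection of circle(D, 34.7) and circle(Z, 59.3). With |DZ| = 57.044, the foot of the radical line on DZ is 8.2531 from D and the perpendicular offset is √(34.7² − 8.2531²) = 33.704. Taking the left-of-DZ solution: G = (-1.0090, 42.054).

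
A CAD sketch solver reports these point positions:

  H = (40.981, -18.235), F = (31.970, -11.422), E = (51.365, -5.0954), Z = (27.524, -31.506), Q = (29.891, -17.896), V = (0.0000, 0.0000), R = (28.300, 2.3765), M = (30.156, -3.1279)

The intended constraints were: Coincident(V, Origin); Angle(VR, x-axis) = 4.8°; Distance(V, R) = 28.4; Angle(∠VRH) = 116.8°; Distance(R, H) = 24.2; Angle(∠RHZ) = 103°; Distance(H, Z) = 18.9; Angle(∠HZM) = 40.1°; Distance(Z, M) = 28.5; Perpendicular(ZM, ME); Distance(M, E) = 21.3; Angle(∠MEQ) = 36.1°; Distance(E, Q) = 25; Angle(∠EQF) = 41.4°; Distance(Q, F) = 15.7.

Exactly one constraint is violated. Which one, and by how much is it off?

Distance(Q, F) = 15.7 — off by 8.90.

V = (0.00, 0.00) ✓; VR at 4.800° ✓; |VR| = 28.40 ✓; ∠VRH = 116.8° ✓; |RH| = 24.20 ✓; ∠RHZ = 103.0° ✓; |HZ| = 18.90 ✓; ∠HZM = 40.10° ✓; |ZM| = 28.50 ✓; ∠(ZM, ME) = 90.00° ✓; |ME| = 21.30 ✓; ∠MEQ = 36.10° ✓; |EQ| = 25.00 ✓; ∠EQF = 41.40° ✓; |QF| = 6.800 ✗.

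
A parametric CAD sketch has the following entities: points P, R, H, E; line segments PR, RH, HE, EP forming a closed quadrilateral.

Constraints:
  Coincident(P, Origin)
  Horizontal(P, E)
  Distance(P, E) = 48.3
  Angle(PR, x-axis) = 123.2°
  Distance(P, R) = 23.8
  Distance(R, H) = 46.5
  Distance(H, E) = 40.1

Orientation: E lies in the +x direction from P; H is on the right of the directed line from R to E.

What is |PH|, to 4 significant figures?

22.70

P is at the origin; P and E share the same y with |PE| = 48.3 and E in +x, so E = (48.3, 0). PR runs at 123.2° with |PR| = 23.8, so R = (-13.03, 19.91). H is determined by |RH| = 46.5 and |HE| = 40.1 together: it lies at the intersection of circle(R, 46.5) and circle(E, 40.1). With |RE| = 64.48, the foot of the radical line on RE is 36.54 from R and the perpendicular offset is √(46.5² − 36.54²) = 28.76. Taking the right-of-RE solution: H = (12.84, -18.72).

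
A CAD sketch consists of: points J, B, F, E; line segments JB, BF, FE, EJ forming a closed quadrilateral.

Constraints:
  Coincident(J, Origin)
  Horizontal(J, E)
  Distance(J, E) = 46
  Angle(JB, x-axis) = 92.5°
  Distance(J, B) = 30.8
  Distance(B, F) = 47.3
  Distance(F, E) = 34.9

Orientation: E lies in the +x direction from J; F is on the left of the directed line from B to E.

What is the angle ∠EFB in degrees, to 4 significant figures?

85.36°

Checks: |BF| = 47.30 ✓; |FE| = 34.90 ✓.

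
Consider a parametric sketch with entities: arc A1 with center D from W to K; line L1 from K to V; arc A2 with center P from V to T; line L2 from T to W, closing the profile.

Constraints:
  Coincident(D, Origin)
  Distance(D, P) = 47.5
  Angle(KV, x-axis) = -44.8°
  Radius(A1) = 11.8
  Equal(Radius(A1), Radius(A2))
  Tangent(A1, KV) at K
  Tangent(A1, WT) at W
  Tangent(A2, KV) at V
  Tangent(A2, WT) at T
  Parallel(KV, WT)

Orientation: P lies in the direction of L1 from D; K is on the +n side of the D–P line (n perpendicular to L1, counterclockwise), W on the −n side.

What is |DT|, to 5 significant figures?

48.944

The slot axis is L1's direction at -44.8°, so u = (cos -44.8°, sin -44.8°) = (0.70957, -0.70463) and n = (−sin -44.8°, cos -44.8°) = (0.70463, 0.70957). D is at the origin and P lies 47.5 along u from D, so P = 47.5·u = (33.705, -33.470). Tangency of A1 to both parallel lines with radius 11.8 puts K and W at D ± 11.8·n: K = (8.3147, 8.3729), W = (-8.3147, -8.3729). Equal radii place V and T the same way about P: V = P + 11.8·n = (42.019, -25.097), T = P − 11.8·n = (25.390, -41.843). Then |DT| = |T − D| = 48.944.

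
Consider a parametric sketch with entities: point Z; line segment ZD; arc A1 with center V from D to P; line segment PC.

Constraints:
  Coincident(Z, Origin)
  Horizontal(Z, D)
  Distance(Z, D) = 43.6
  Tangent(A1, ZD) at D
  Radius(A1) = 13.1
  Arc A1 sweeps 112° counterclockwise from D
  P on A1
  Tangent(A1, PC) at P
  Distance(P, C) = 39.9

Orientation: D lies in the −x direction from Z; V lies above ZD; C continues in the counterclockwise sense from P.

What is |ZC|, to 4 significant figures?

71.96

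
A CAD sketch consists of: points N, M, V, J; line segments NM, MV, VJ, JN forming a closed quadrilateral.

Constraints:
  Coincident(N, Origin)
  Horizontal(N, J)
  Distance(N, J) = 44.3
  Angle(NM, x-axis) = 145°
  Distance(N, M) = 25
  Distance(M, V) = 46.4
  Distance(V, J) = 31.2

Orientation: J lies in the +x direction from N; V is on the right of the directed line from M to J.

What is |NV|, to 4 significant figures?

21.45

Checks: |MV| = 46.40 ✓; |VJ| = 31.20 ✓.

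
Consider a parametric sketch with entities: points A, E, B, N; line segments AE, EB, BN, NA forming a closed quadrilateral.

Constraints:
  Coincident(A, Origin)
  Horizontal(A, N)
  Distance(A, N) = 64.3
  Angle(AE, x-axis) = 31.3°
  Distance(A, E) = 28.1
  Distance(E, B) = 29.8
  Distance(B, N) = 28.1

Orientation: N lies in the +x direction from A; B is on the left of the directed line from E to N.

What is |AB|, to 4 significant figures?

57.66

Checks: |EB| = 29.80 ✓; |BN| = 28.10 ✓.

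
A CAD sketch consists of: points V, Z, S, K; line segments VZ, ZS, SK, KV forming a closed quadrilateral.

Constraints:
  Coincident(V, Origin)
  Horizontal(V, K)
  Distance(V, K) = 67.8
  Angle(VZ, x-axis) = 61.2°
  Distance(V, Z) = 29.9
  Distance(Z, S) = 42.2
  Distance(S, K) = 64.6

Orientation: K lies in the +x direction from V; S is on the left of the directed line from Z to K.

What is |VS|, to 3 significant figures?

71.8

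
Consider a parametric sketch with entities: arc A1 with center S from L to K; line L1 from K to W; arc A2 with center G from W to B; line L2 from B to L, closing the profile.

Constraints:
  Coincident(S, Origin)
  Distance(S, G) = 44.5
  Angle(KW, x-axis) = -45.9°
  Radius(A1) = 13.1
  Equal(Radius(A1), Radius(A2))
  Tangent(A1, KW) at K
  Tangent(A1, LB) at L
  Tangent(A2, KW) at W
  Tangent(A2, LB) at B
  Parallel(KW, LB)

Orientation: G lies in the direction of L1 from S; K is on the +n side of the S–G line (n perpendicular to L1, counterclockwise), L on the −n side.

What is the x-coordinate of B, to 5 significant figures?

21.561

The slot axis is L1's direction at -45.9°, so u = (cos -45.9°, sin -45.9°) = (0.69591, -0.71813) and n = (−sin -45.9°, cos -45.9°) = (0.71813, 0.69591). S is at the origin and G lies 44.5 along u from S, so G = 44.5·u = (30.968, -31.957). Tangency of A1 to both parallel lines with radius 13.1 puts K and L at S ± 13.1·n: K = (9.4075, 9.1165), L = (-9.4075, -9.1165). Equal radii place W and B the same way about G: W = G + 13.1·n = (40.376, -22.840), B = G − 13.1·n = (21.561, -41.073). So B.x = 21.561.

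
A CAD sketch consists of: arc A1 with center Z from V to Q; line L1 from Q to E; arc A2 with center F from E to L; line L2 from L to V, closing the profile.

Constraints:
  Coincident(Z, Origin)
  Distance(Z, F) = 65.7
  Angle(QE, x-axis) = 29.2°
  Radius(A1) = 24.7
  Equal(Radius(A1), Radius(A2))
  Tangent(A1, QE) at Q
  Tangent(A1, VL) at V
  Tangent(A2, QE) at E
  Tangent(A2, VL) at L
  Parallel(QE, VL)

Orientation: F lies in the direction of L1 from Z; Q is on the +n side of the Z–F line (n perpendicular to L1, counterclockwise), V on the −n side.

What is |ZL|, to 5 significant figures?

70.190

The slot axis is L1's direction at 29.2°, so u = (cos 29.2°, sin 29.2°) = (0.87292, 0.48786) and n = (−sin 29.2°, cos 29.2°) = (-0.48786, 0.87292). Z is at the origin and F lies 65.7 along u from Z, so F = 65.7·u = (57.351, 32.052). Tangency of A1 to both parallel lines with radius 24.7 puts Q and V at Z ± 24.7·n: Q = (-12.050, 21.561), V = (12.050, -21.561). Equal radii place E and L the same way about F: E = F + 24.7·n = (45.301, 53.614), L = F − 24.7·n = (69.401, 10.491). Then |ZL| = |L − Z| = 70.190.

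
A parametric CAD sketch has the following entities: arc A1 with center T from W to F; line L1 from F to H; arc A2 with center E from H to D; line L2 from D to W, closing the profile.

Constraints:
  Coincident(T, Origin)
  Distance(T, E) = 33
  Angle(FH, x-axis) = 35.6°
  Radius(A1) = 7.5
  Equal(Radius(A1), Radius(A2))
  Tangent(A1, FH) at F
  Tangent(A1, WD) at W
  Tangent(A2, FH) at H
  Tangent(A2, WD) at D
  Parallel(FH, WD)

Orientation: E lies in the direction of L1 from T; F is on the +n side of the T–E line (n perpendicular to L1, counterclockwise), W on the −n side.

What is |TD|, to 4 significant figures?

33.84

The slot axis is L1's direction at 35.6°, so u = (cos 35.6°, sin 35.6°) = (0.8131, 0.5821) and n = (−sin 35.6°, cos 35.6°) = (-0.5821, 0.8131). T is at the origin and E lies 33.0 along u from T, so E = 33.0·u = (26.83, 19.21). Tangency of A1 to both parallel lines with radius 7.5 puts F and W at T ± 7.5·n: F = (-4.366, 6.098), W = (4.366, -6.098). Equal radii place H and D the same way about E: H = E + 7.5·n = (22.47, 25.31), D = E − 7.5·n = (31.20, 13.11). Then |TD| = |D − T| = 33.84.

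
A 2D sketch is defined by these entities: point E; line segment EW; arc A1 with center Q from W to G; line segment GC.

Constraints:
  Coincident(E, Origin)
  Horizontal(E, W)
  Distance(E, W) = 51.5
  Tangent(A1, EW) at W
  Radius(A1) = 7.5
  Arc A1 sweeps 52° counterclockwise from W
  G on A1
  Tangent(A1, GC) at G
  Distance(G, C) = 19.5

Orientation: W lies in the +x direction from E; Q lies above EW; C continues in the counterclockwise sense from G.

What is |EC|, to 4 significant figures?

71.77

On A1, W sits at bearing -90° from Q; a 52° counterclockwise sweep puts G at bearing -38°, so G = Q + 7.5·(cos -38°, sin -38°) = (57.41, 2.883). Since A1 is tangent to GC there, QG ⟂ GC, so GC runs along (−sin -38°, cos -38°); with |GC| = 19.5, C = (69.42, 18.25). Then |EC| = |C − E| = 71.77.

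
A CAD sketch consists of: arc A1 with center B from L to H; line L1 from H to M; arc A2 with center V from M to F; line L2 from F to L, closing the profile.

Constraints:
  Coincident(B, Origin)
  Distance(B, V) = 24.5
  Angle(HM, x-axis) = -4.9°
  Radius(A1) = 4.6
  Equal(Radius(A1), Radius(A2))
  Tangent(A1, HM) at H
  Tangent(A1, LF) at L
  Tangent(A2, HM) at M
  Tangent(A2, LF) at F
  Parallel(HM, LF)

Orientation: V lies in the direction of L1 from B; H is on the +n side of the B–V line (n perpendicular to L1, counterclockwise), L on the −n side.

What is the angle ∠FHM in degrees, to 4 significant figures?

20.58°

The slot axis is L1's direction at -4.9°, so u = (cos -4.9°, sin -4.9°) = (0.9963, -0.08542) and n = (−sin -4.9°, cos -4.9°) = (0.08542, 0.9963). B is at the origin and V lies 24.5 along u from B, so V = 24.5·u = (24.41, -2.093). Tangency of A1 to both parallel lines with radius 4.6 puts H and L at B ± 4.6·n: H = (0.3929, 4.583), L = (-0.3929, -4.583). Equal radii place M and F the same way about V: M = V + 4.6·n = (24.80, 2.490), F = V − 4.6·n = (24.02, -6.676). Then cos ∠FHM = HF·HM / (|HF||HM|), giving 20.58°.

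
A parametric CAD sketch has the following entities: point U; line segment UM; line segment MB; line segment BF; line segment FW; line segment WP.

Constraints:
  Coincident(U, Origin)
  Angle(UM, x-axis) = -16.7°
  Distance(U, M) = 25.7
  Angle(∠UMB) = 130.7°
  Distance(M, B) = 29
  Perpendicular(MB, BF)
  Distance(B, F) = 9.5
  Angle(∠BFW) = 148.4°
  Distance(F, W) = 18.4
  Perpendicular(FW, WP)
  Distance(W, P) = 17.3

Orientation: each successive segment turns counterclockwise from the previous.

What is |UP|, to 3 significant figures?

21.6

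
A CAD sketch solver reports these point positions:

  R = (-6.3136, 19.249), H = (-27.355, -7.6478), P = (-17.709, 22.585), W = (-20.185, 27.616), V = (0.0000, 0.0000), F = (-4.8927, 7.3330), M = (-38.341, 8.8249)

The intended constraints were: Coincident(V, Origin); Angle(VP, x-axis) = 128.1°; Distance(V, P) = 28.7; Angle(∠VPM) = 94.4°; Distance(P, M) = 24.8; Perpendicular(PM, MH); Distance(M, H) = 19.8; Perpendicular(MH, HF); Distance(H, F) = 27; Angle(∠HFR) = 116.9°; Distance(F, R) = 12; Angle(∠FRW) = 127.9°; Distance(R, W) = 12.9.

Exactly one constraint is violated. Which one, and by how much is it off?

Distance(R, W) = 12.9 — off by 3.30.

V = (0.00, 0.00) ✓; VP at 128.1° ✓; |VP| = 28.70 ✓; ∠VPM = 94.40° ✓; |PM| = 24.80 ✓; ∠(PM, MH) = 90.00° ✓; |MH| = 19.80 ✓; ∠(MH, HF) = 90.00° ✓; |HF| = 27.00 ✓; ∠HFR = 116.9° ✓; |FR| = 12.00 ✓; ∠FRW = 127.9° ✓; |RW| = 16.20 ✗.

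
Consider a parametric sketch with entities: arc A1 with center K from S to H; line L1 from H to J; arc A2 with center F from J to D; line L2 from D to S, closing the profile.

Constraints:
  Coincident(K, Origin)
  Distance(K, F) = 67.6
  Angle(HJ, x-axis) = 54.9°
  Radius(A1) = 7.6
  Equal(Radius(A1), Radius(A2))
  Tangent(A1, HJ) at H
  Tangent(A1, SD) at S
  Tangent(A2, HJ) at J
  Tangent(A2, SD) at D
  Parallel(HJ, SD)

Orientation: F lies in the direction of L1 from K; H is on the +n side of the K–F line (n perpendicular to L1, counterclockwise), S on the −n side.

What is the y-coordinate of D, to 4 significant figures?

50.94

Tangency of A1 to both parallel lines with radius 7.6 puts H and S at K ± 7.6·n: H = (-6.218, 4.370), S = (6.218, -4.370). Equal radii place J and D the same way about F: J = F + 7.6·n = (32.65, 59.68), D = F − 7.6·n = (45.09, 50.94). So D.y = 50.94.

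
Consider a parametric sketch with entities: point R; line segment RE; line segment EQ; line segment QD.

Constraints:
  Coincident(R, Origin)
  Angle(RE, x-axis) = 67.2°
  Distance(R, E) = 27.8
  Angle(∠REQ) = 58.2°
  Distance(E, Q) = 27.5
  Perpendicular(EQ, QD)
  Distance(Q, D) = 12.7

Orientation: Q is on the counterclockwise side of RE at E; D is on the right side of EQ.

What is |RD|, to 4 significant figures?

38.53

∠REQ = 58.2°, so EQ runs at 67.2° + (180° − 58.2°) = 189.0° from the x-axis; with |EQ| = 27.5, Q = E + 27.5·(cos 189.0°, sin 189.0°) = (-16.39, 21.33). EQ ⟂ QD; with |QD| = 12.7 on the right of EQ, D = Q + 12.7·(-0.1564, 0.9877) = (-18.38, 33.87). Then |RD| = |D − R| = 38.53.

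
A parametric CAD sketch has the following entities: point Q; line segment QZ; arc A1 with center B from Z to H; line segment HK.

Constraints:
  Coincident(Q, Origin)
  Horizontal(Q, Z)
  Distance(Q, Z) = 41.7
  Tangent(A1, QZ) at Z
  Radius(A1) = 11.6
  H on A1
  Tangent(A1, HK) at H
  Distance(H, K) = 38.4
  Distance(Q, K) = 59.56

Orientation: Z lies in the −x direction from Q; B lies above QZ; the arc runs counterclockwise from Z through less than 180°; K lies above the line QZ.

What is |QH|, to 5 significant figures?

32.440

Checks: Q.y = 0.00, Z.y = 0.00 ✓; |BH| = 11.60 ✓; ∠(BH, HK) = 90.00° ✓; |HK| = 38.40 ✓; |QK| = 59.56 ✓.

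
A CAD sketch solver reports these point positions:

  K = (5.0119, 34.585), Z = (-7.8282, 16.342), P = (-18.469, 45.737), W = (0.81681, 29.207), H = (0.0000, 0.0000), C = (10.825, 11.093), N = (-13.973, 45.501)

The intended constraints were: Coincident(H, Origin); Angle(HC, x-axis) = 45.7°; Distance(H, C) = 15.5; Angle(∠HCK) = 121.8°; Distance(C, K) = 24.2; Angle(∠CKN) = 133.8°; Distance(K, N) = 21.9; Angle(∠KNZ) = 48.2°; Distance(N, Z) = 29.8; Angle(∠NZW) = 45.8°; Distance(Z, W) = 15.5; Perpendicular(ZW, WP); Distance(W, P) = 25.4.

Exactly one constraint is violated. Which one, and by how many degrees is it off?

Perpendicular(ZW, WP) — off by 6.70°.

H = (0.00, 0.00) ✓; HC at 45.70° ✓; |HC| = 15.50 ✓; ∠HCK = 121.8° ✓; |CK| = 24.20 ✓; ∠CKN = 133.8° ✓; |KN| = 21.90 ✓; ∠KNZ = 48.20° ✓; |NZ| = 29.80 ✓; ∠NZW = 45.80° ✓; |ZW| = 15.50 ✓; ∠(ZW, WP) = 83.30° ✗; |WP| = 25.40 ✓.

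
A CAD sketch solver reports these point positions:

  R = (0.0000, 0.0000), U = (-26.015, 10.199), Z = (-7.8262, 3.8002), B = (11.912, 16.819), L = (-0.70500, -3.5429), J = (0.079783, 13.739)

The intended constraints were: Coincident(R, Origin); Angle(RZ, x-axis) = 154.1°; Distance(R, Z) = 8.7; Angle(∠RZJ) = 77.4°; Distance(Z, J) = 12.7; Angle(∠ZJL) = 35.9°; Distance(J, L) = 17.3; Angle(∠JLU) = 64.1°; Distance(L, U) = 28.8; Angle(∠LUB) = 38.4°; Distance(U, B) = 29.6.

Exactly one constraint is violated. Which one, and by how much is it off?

Distance(U, B) = 29.6 — off by 8.90.

R = (0.00, 0.00) ✓; RZ at 154.1° ✓; |RZ| = 8.700 ✓; ∠RZJ = 77.40° ✓; |ZJ| = 12.70 ✓; ∠ZJL = 35.90° ✓; |JL| = 17.30 ✓; ∠JLU = 64.10° ✓; |LU| = 28.80 ✓; ∠LUB = 38.40° ✓; |UB| = 38.50 ✗.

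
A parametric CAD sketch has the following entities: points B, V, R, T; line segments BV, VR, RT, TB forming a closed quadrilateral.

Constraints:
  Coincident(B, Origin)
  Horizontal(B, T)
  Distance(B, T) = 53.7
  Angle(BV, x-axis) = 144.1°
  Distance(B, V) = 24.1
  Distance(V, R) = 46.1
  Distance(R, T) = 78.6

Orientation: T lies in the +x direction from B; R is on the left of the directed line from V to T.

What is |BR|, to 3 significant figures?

56.4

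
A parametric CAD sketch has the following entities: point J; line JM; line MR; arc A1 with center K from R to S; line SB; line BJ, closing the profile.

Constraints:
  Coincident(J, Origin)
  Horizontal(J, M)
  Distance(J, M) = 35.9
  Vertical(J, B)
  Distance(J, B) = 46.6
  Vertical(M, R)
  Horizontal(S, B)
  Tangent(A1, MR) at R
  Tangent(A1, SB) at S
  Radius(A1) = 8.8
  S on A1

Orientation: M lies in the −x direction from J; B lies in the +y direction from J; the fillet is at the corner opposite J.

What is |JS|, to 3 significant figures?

53.9

The virtual corner opposite J is at (-35.9, 46.6). The tangent condition forces KR to be normal to MR and tangency of A1 to SB means the radius KS is perpendicular to SB, with radius 8.8, so the center K sits 8.8 in from both sides at K = (-27.1, 37.8). That places the tangent points at R = (-35.9, 37.8) on MR and S = (-27.1, 46.6) on SB. Then |JS| = |S − J| = 53.9.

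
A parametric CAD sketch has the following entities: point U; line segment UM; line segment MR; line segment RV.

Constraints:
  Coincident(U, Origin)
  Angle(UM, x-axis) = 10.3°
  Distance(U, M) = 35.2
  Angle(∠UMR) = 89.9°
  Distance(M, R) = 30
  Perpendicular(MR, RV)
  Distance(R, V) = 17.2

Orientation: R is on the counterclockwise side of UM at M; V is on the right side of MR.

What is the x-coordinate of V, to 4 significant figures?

46.13

U is at the origin; UM runs at 10.3° with length 35.2, so M = 35.2·(cos 10.3°, sin 10.3°) = (34.63, 6.294). ∠UMR = 89.9°, so MR runs at 10.3° + (180° − 89.9°) = 100.4° from the x-axis; with |MR| = 30.0, R = M + 30.0·(cos 100.4°, sin 100.4°) = (29.22, 35.80). The perpendicularity gives RV at right angles to MR; with |RV| = 17.2 on the right of MR, V = R + 17.2·(0.9836, 0.1805) = (46.13, 38.91). So V.x = 46.13.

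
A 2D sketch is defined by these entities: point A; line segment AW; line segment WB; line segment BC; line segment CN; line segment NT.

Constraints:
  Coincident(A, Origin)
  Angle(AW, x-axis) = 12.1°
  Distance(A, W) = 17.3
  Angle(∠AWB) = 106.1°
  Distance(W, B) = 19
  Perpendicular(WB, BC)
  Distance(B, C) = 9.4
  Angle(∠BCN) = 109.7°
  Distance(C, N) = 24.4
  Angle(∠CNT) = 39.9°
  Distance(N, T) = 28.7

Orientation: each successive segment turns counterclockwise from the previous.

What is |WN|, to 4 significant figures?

18.07

A is at the origin; AW runs at 12.1° with length 17.3, so W = (16.92, 3.626). ∠AWB = 106.1° gives WB at 86.00° from the x-axis; with |WB| = 19.0, B = (18.24, 22.58). WB is perpendicular to BC, so BC runs at 176.0°; with |BC| = 9.4, C = (8.864, 23.24). ∠BCN = 109.7° gives CN at -113.7° from the x-axis; with |CN| = 24.4, N = (-0.9436, 0.8937). Then |WN| = |N − W| = 18.07.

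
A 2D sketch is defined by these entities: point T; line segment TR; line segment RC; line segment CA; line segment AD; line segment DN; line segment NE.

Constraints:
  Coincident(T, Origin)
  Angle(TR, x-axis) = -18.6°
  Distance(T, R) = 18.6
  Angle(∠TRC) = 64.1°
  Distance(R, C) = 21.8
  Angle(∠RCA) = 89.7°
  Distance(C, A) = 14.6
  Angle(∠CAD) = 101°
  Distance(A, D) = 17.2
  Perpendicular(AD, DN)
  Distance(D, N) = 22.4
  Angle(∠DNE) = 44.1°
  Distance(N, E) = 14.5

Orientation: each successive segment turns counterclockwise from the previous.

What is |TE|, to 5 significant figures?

13.333

T is at the origin; TR runs at -18.6° with length 18.6, so R = (17.628, -5.9326). ∠TRC = 64.1° gives RC at 97.300° from the x-axis; with |RC| = 21.8, C = (14.858, 15.691). ∠RCA = 89.7° gives CA at -172.40° from the x-axis; with |CA| = 14.6, A = (0.38674, 13.760). ∠CAD = 101.0° gives AD at -93.400° from the x-axis; with |AD| = 17.2, D = (-0.63333, -3.4100). AD is perpendicular to DN, so DN runs at -3.4000°; with |DN| = 22.4, N = (21.727, -4.7385). ∠DNE = 44.1° gives NE at 132.50° from the x-axis; with |NE| = 14.5, E = (11.931, 5.9520). Then |TE| = |E − T| = 13.333.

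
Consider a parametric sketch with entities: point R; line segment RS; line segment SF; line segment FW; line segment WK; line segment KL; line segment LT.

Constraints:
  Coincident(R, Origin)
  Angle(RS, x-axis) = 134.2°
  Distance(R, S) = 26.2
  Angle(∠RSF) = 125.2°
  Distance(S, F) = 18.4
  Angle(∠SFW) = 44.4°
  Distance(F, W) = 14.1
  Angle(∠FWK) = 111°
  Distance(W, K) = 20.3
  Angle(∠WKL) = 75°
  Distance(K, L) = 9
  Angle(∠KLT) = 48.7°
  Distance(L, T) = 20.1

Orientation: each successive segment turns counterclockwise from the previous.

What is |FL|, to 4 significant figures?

23.45

R is at the origin; RS runs at 134.2° with length 26.2, so S = (-18.27, 18.78). ∠RSF = 125.2° gives SF at -171.0° from the x-axis; with |SF| = 18.4, F = (-36.44, 15.90). ∠SFW = 44.4° gives FW at -35.40° from the x-axis; with |FW| = 14.1, W = (-24.95, 7.737). ∠FWK = 111.0° gives WK at 33.60° from the x-axis; with |WK| = 20.3, K = (-8.038, 18.97). ∠WKL = 75.0° gives KL at 138.6° from the x-axis; with |KL| = 9.0, L = (-14.79, 24.92). Then |FL| = |L − F| = 23.45.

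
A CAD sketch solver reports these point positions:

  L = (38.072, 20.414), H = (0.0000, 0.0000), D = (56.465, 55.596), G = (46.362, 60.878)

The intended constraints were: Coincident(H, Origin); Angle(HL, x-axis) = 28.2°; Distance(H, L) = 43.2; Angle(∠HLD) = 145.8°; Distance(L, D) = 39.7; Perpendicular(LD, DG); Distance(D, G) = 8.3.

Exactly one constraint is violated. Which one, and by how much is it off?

Distance(D, G) = 8.3 — off by 3.10.

H = (0.00, 0.00) ✓; HL at 28.20° ✓; |HL| = 43.20 ✓; ∠HLD = 145.8° ✓; |LD| = 39.70 ✓; ∠(LD, DG) = 90.00° ✓; |DG| = 11.40 ✗.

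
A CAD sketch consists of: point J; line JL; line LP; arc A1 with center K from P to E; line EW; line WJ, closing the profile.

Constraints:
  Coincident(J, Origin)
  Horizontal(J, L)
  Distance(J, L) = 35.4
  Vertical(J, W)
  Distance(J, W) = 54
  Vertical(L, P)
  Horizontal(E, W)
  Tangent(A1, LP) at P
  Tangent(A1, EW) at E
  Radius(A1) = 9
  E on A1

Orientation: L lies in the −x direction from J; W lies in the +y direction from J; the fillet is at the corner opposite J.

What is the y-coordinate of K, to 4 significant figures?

45.00

J and W share the same x with |JW| = 54.0 and W on the +y side, so W = (0.000, 54.00). The virtual corner opposite J is at (-35.40, 54.00). Since A1 is tangent to LP there, KP ⟂ LP and tangency of A1 to EW means the radius KE is perpendicular to EW, with radius 9.0, so the center K sits 9.0 in from both sides at K = (-26.40, 45.00). So K.y = 45.00.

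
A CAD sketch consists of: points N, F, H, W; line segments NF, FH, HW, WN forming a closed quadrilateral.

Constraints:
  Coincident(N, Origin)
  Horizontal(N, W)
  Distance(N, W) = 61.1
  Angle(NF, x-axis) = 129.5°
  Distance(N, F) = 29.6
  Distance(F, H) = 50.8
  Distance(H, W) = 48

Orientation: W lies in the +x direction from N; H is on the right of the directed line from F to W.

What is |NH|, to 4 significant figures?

21.29

Checks: N.y = 0.00, W.y = 0.00 ✓; |FH| = 50.80 ✓; |HW| = 48.00 ✓.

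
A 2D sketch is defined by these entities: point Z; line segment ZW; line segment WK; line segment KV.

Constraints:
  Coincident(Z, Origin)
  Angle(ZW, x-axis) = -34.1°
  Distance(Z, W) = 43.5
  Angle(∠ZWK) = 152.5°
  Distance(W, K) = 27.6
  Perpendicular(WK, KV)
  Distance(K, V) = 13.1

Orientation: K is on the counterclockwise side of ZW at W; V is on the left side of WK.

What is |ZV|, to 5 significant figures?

66.553

∠ZWK = 152.5°, so WK runs at -34.1° + (180° − 152.5°) = -6.6000° from the x-axis; with |WK| = 27.6, K = W + 27.6·(cos -6.6000°, sin -6.6000°) = (63.438, -27.560). WK ⟂ KV; with |KV| = 13.1 on the left of WK, V = K + 13.1·(0.11494, 0.99337) = (64.943, -14.547). Then |ZV| = |V − Z| = 66.553.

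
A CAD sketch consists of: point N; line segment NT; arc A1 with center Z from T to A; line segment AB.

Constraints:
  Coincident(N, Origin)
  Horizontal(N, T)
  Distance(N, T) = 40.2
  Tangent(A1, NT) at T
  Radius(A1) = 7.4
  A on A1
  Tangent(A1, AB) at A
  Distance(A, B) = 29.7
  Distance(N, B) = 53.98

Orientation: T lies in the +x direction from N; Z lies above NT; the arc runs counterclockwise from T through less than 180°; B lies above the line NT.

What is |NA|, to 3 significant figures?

48.2

Checks: ∠(ZT, TN) = 90.00° ✓; |ZT| = 7.400 ✓; |ZA| = 7.400 ✓; ∠(ZA, AB) = 90.00° ✓; |AB| = 29.70 ✓; |NB| = 53.98 ✓.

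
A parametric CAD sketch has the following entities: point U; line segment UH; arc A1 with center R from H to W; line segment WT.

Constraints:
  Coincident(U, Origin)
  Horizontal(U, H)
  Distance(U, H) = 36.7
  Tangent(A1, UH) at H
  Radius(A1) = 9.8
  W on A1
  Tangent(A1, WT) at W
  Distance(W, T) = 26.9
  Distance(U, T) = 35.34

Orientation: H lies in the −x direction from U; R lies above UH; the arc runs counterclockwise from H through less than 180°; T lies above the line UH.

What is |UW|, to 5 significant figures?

28.307

U is at the origin; UH is horizontal with |UH| = 36.7 and H on the −x side, so H = (-36.700, 0.0000). Since A1 is tangent to UH there, RH ⟂ UH, so R = H + (0, 9.8) = (-36.700, 9.8000). Since RW ⟂ WT (tangency), |RT| = √(9.8² + 26.9²) = 28.630 regardless of where W sits on A1. So T lies on both circle(U, 35.34) and circle(R, 28.630); the above-UH intersection is T = (-17.274, 30.831). W is the foot of the tangent from T: W = (-27.660, 6.0163).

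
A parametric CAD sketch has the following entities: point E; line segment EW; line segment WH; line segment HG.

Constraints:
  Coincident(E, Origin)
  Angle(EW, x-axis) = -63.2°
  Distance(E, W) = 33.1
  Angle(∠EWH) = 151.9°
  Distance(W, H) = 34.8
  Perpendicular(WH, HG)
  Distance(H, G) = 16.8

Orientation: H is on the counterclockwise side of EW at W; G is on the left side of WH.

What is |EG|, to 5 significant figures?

64.010

∠EWH = 151.9°, so WH runs at -63.2° + (180° − 151.9°) = -35.100° from the x-axis; with |WH| = 34.8, H = W + 34.8·(cos -35.100°, sin -35.100°) = (43.396, -49.555). The perpendicularity gives HG at right angles to WH; with |HG| = 16.8 on the left of WH, G = H + 16.8·(0.57501, 0.81815) = (53.056, -35.810). Then |EG| = |G − E| = 64.010.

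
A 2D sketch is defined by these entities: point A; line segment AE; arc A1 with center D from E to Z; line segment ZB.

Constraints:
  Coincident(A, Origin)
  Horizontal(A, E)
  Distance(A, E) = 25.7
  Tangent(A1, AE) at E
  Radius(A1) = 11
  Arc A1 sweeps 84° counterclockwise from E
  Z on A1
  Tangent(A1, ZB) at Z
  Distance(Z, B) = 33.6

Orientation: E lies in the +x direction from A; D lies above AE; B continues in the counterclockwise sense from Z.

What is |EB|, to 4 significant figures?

45.62

On A1, E sits at bearing -90° from D; an 84° counterclockwise sweep puts Z at bearing -6°, so Z = D + 11.0·(cos -6°, sin -6°) = (36.64, 9.850). Tangency of A1 to ZB means the radius DZ is perpendicular to ZB, so ZB runs along (−sin -6°, cos -6°); with |ZB| = 33.6, B = (40.15, 43.27). Then |EB| = |B − E| = 45.62.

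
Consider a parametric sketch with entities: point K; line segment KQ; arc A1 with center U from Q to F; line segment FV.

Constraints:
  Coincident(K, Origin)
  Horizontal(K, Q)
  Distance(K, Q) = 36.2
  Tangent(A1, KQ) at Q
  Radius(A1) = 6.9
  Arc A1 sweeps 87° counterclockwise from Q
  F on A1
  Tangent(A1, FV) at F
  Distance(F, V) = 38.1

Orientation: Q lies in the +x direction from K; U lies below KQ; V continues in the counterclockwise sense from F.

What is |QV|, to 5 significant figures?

45.463

K is at the origin; KQ is horizontal with |KQ| = 36.2 and Q on the +x side, so Q = (36.200, 0.0000). The tangent condition forces UQ to be normal to KQ, so U = Q + (0, -6.9) = (36.200, -6.9000). On A1, Q sits at bearing 90° from U; an 87° counterclockwise sweep puts F at bearing 177°, so F = U + 6.9·(cos 177°, sin 177°) = (29.309, -6.5389). A1 meets FV tangentially, so UF is at right angles to FV, so FV runs along (−sin 177°, cos 177°); with |FV| = 38.1, V = (27.315, -44.587). Then |QV| = |V − Q| = 45.463.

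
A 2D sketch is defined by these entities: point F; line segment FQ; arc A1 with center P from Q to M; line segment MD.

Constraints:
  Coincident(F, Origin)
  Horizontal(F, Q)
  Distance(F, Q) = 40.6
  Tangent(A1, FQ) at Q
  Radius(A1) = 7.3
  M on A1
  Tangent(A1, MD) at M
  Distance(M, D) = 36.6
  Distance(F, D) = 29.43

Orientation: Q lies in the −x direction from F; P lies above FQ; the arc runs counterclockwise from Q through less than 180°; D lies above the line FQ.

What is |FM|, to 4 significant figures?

35.53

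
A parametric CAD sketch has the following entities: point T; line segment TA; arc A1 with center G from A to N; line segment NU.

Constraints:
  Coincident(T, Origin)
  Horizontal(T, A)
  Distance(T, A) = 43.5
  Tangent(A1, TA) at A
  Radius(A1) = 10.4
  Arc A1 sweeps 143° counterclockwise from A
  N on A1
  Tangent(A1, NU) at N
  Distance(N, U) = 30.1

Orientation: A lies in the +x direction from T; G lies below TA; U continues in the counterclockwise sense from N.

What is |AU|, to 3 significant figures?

40.9

On A1, A sits at bearing 90° from G; a 143° counterclockwise sweep puts N at bearing 233°, so N = G + 10.4·(cos 233°, sin 233°) = (37.2, -18.7). Tangency of A1 to NU means the radius GN is perpendicular to NU, so NU runs along (−sin 233°, cos 233°); with |NU| = 30.1, U = (61.3, -36.8). Then |AU| = |U − A| = 40.9.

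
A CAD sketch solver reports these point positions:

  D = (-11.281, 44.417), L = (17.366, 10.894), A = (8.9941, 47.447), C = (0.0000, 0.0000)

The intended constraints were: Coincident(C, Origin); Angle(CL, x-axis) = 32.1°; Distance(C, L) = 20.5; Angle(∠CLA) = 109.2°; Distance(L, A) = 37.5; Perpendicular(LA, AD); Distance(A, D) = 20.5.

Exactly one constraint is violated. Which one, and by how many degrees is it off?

Perpendicular(LA, AD) — off by 4.40°.

C = (0.00, 0.00) ✓; CL at 32.10° ✓; |CL| = 20.50 ✓; ∠CLA = 109.2° ✓; |LA| = 37.50 ✓; ∠(LA, AD) = 85.60° ✗; |AD| = 20.50 ✓.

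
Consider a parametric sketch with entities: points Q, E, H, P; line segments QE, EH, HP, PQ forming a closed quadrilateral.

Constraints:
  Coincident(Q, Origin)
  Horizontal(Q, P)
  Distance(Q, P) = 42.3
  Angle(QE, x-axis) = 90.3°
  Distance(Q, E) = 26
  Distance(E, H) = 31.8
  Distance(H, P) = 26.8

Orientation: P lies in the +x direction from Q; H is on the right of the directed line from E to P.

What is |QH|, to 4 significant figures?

15.64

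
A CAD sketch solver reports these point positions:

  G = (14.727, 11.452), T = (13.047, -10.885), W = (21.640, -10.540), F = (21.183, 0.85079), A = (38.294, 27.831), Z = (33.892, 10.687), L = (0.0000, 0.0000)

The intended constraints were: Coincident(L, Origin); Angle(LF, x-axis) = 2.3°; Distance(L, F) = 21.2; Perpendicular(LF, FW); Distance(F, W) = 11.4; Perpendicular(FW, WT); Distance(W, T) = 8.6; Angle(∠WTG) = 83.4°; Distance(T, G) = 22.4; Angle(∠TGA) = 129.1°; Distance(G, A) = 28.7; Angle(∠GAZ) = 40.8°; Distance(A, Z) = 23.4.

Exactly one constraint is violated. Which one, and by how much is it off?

Distance(A, Z) = 23.4 — off by 5.70.

L = (0.00, 0.00) ✓; LF at 2.300° ✓; |LF| = 21.20 ✓; ∠(LF, FW) = 90.00° ✓; |FW| = 11.40 ✓; ∠(FW, WT) = 90.00° ✓; |WT| = 8.600 ✓; ∠WTG = 83.40° ✓; |TG| = 22.40 ✓; ∠TGA = 129.1° ✓; |GA| = 28.70 ✓; ∠GAZ = 40.80° ✓; |AZ| = 17.70 ✗.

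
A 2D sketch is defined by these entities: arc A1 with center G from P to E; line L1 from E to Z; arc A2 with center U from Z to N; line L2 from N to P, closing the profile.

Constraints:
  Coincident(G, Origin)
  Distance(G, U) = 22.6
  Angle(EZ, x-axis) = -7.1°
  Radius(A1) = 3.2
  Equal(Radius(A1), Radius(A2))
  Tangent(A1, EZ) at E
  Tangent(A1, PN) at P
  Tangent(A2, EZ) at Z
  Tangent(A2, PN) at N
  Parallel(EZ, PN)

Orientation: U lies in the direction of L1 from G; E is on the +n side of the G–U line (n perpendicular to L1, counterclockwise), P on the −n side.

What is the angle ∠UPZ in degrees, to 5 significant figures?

7.7523°

The slot axis is L1's direction at -7.1°, so u = (cos -7.1°, sin -7.1°) = (0.99233, -0.12360) and n = (−sin -7.1°, cos -7.1°) = (0.12360, 0.99233). G is at the origin and U lies 22.6 along u from G, so U = 22.6·u = (22.427, -2.7934). Tangency of A1 to both parallel lines with radius 3.2 puts E and P at G ± 3.2·n: E = (0.39552, 3.1755), P = (-0.39552, -3.1755). Equal radii place Z and N the same way about U: Z = U + 3.2·n = (22.822, 0.38207), N = U − 3.2·n = (22.031, -5.9689). Then cos ∠UPZ = PU·PZ / (|PU||PZ|), giving 7.7523°.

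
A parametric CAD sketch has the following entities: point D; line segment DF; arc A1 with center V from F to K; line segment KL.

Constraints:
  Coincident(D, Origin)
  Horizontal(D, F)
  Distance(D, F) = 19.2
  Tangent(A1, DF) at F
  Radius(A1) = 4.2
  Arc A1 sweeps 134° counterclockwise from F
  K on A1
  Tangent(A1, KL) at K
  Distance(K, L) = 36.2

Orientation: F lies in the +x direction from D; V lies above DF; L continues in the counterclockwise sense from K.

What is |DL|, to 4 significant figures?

33.29

On A1, F sits at bearing -90° from V; a 134° counterclockwise sweep puts K at bearing 44°, so K = V + 4.2·(cos 44°, sin 44°) = (22.22, 7.118). A1 meets KL tangentially, so VK is at right angles to KL, so KL runs along (−sin 44°, cos 44°); with |KL| = 36.2, L = (-2.925, 33.16). Then |DL| = |L − D| = 33.29.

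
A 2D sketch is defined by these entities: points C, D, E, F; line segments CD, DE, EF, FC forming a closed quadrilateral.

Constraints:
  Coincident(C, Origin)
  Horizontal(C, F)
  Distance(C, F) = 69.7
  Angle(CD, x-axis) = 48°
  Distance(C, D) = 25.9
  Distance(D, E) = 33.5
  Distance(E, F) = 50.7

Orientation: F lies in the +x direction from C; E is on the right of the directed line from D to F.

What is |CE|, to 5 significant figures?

25.257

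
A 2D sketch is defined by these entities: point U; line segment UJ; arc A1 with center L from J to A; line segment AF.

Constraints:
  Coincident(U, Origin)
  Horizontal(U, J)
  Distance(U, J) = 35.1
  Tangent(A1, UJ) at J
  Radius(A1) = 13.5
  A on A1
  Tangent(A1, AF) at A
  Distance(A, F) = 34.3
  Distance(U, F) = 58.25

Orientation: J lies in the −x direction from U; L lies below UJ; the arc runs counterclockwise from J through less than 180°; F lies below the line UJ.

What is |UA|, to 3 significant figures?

51.0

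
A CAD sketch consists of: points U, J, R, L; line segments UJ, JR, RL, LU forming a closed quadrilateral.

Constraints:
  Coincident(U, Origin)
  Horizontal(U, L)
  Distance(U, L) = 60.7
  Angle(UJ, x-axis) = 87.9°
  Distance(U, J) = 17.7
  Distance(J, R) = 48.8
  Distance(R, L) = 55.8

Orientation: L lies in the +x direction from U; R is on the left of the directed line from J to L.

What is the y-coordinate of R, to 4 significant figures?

50.44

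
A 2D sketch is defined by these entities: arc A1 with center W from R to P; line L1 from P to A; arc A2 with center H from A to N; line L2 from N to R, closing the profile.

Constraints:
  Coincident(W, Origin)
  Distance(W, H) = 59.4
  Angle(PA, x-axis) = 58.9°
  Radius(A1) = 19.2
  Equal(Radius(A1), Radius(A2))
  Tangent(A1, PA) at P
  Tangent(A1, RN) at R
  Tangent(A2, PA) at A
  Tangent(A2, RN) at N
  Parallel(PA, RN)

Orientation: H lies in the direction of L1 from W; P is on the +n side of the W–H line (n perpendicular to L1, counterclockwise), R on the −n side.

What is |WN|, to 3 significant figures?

62.4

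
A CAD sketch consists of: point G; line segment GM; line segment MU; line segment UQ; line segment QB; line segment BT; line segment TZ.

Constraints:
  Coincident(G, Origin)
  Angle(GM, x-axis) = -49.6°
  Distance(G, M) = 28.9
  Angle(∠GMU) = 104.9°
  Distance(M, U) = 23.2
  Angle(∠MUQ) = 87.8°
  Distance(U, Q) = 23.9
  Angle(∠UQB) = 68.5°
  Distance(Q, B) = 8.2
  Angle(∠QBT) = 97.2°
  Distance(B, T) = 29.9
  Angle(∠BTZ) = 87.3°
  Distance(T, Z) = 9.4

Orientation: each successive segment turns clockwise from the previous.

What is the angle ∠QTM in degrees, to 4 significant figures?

69.08°

∠UQB = 68.5° gives QB at 31.60° from the x-axis; with |QB| = 8.2, B = (-6.605, -22.44). ∠QBT = 97.2° gives BT at -51.20° from the x-axis; with |BT| = 29.9, T = (12.13, -45.74). Then cos ∠QTM = TQ·TM / (|TQ||TM|), giving 69.08°.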